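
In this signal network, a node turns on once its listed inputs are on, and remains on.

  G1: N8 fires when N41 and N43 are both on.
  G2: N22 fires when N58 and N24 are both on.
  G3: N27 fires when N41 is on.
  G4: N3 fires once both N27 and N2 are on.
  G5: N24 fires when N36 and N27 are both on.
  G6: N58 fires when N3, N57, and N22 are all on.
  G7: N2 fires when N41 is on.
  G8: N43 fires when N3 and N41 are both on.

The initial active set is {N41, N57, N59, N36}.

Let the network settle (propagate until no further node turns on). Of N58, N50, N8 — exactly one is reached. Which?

N8

N41 is on, so N27 fires (G3).
N41 is on, so N2 fires (G7).
N27 and N2 are on, so N3 fires (G4).
G8: N3 and N41 on → N43 on.
N41 and N43 are on, so N8 fires (G1).
No rule produces N50, and it is not given. N58 would need N3, N57, and N22 (G6), but N22 never turns on.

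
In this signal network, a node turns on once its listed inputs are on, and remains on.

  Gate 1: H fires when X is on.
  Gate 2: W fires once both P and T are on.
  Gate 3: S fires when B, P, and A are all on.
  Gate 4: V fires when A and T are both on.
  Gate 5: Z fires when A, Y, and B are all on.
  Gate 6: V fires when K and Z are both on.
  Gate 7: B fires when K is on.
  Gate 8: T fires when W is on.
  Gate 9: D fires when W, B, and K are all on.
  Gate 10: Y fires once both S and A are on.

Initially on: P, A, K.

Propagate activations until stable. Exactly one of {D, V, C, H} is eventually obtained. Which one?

V

K is on, so B fires (Gate 7).
Gate 3: B, P, and A on → S on.
S and A are on, so Y fires (Gate 10).
Gate 5: A, Y, and B on → Z on.
Gate 6: K and Z on → V on.
D would need W, B, and K (Gate 9), but W never turns on. H would need X (Gate 1), but X never turns on. No rule produces C, and it is not given.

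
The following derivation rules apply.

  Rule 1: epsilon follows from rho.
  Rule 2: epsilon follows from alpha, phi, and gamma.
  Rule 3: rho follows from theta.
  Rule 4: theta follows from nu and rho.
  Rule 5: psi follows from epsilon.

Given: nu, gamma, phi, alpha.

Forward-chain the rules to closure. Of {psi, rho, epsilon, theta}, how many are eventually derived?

2

From alpha, phi, and gamma, Rule 2 gives epsilon.
epsilon holds, so psi follows (Rule 5).
psi: reached.
rho would need theta (Rule 3), but theta is never established.
epsilon: reached.
theta would need nu and rho (Rule 4), but rho is never established.
Reached: psi and epsilon — 2 of the 4.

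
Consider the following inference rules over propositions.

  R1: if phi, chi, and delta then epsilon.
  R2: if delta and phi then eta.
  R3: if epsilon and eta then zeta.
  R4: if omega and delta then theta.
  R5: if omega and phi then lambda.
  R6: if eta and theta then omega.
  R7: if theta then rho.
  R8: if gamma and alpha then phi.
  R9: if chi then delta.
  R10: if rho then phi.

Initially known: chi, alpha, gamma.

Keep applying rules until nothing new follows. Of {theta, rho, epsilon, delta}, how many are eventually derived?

2

gamma and alpha hold, so phi follows (R8).
From chi, R9 gives delta.
From phi, chi, and delta, R1 gives epsilon.
theta would need omega and delta (R4), but omega is never established.
rho would need theta (R7), but theta is never established.
epsilon: reached.
delta: reached.
Reached: epsilon and delta — 2 of the 4.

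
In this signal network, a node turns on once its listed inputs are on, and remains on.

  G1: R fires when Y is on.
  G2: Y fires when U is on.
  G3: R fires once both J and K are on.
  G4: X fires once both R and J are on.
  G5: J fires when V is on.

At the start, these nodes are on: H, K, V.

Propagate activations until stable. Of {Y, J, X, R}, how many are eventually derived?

3

V is on, so J fires (G5).
G3: J and K on → R on.
R and J are on, so X fires (G4).
Y would need U (G2), but U never turns on.
J: reached.
X: reached.
R: reached.
Reached: J, X, and R — 3 of the 4.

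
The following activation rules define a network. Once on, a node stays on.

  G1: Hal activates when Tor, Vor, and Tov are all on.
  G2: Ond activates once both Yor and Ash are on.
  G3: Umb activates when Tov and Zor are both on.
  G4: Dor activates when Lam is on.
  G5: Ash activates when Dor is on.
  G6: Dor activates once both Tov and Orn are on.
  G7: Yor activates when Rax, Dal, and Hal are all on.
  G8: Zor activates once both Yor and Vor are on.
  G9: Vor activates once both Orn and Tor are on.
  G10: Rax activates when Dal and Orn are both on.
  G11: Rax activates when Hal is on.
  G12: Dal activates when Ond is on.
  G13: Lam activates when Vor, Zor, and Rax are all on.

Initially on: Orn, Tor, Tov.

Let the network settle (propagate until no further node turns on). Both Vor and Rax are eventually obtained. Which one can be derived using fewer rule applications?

Vor

Vor: G9: Orn and Tor on → Vor on. [1 rule application]
Rax: G9: Orn and Tor on → Vor on. G1: Tor, Vor, and Tov on → Hal on. G11: Hal on → Rax on. [3 rule applications]
Vor needs fewer.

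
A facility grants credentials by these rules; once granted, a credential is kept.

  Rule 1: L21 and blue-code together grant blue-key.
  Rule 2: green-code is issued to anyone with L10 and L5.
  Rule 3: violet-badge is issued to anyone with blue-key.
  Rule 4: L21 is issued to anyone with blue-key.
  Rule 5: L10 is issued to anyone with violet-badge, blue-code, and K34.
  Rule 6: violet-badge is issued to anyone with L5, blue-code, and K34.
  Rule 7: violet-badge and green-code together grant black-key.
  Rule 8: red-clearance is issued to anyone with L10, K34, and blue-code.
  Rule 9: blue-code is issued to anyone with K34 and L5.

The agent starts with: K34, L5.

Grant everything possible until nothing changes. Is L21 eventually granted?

No

L21 would need blue-key (Rule 4), but blue-key is never granted.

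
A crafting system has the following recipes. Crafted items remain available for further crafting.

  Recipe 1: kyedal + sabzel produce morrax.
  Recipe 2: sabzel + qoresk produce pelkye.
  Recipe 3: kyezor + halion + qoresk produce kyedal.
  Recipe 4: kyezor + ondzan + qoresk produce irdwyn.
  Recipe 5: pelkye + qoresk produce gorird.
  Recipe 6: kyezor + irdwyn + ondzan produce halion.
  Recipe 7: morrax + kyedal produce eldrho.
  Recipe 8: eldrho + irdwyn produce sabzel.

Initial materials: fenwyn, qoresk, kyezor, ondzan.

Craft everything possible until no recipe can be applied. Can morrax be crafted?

morrax would need kyedal and sabzel (Recipe 1), but sabzel is never obtained.

No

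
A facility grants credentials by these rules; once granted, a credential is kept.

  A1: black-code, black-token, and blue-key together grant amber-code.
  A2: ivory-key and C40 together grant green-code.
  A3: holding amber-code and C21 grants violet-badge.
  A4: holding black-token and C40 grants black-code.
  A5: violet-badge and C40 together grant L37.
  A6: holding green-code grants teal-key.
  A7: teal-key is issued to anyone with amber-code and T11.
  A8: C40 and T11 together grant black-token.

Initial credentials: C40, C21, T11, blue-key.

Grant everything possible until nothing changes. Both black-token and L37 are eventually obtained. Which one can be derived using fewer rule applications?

black-token

black-token: Holding C40 and T11 grants black-token (A8). [1 rule application]
L37: Holding C40 and T11 grants black-token (A8). Holding black-token and C40 grants black-code (A4). Holding black-code, black-token, and blue-key grants amber-code (A1). Holding amber-code and C21 grants violet-badge (A3). Holding violet-badge and C40 grants L37 (A5). [5 rule applications]
black-token needs fewer.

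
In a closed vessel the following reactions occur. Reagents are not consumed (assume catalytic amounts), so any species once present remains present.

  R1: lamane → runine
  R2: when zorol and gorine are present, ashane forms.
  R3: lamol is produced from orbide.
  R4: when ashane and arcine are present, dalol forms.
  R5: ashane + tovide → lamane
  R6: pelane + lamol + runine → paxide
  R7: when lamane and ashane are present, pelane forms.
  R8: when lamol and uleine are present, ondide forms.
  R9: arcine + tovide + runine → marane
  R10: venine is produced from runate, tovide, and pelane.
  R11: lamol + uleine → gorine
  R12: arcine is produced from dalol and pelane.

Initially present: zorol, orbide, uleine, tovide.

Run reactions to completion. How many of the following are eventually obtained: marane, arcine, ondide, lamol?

2

orbide present → lamol forms (R3).
lamol and uleine present → ondide forms (R8).
marane would need arcine, tovide, and runine (R9), but arcine never forms.
arcine would need dalol and pelane (R12), but dalol never forms.
ondide: reached.
lamol: reached.
Reached: ondide and lamol — 2 of the 4.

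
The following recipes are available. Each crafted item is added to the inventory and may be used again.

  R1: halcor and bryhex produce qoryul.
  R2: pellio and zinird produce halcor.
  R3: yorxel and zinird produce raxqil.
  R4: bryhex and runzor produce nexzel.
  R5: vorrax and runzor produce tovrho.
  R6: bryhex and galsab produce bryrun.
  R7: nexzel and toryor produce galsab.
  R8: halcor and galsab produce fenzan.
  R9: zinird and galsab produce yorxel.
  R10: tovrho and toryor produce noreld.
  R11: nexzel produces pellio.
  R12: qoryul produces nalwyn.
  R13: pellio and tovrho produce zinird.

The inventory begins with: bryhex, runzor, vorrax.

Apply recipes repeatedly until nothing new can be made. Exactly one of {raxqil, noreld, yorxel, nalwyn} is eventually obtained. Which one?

nalwyn

vorrax and runzor → tovrho (R5).
Using R4, bryhex and runzor make nexzel.
Using R11, nexzel makes pellio.
Using R13, pellio and tovrho make zinird.
Using R2, pellio and zinird make halcor.
halcor and bryhex → qoryul (R1).
Using R12, qoryul makes nalwyn.
raxqil would need yorxel and zinird (R3), but yorxel is never obtained. noreld would need tovrho and toryor (R10), but toryor is never obtained. yorxel would need zinird and galsab (R9), but galsab is never obtained.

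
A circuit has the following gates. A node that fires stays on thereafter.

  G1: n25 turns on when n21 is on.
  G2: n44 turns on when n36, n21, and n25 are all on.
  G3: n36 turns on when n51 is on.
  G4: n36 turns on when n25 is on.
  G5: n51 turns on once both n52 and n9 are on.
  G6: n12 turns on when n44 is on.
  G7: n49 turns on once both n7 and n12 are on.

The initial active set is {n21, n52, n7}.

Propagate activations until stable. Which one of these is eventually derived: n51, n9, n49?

n49

G1: n21 on → n25 on.
G4: n25 on → n36 on.
n36, n21, and n25 are on, so n44 turns on (G2).
G6: n44 on → n12 on.
G7: n7 and n12 on → n49 on.
No rule produces n9, and it is not given. n51 would need n52 and n9 (G5), but n9 never turns on.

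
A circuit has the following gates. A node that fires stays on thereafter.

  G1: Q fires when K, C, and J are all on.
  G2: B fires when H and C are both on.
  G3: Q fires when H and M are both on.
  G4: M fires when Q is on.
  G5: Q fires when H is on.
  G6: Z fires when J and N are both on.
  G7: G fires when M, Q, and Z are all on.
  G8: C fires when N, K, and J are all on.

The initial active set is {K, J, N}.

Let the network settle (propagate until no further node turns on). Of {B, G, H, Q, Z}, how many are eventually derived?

N, K, and J are on, so C fires (G8).
J and N are on, so Z fires (G6).
G1: K, C, and J on → Q on.
Q is on, so M fires (G4).
M, Q, and Z are on, so G fires (G7).
B would need H and C (G2), but H never turns on.
G: reached.
No rule produces H, and it is not given.
Q: reached.
Z: reached.
Reached: G, Q, and Z — 3 of the 5.

3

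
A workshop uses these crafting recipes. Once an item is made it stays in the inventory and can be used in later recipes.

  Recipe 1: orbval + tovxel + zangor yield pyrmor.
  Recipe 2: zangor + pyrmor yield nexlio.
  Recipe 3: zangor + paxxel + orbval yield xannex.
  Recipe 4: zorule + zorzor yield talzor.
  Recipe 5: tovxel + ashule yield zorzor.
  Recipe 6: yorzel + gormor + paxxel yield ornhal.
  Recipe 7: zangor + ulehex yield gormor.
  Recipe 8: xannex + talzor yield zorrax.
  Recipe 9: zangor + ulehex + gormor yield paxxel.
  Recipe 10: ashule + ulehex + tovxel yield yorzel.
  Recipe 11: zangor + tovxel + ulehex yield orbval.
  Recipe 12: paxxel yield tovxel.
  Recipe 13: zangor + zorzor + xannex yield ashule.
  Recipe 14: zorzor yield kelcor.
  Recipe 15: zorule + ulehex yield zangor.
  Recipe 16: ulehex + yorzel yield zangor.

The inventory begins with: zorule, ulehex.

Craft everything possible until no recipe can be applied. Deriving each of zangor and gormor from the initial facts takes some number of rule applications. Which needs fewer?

zangor

zangor: zorule + ulehex → zangor (Recipe 15). [1 rule application]
gormor: Using Recipe 15, zorule and ulehex make zangor. Using Recipe 7, zangor and ulehex make gormor. [2 rule applications]
zangor needs fewer.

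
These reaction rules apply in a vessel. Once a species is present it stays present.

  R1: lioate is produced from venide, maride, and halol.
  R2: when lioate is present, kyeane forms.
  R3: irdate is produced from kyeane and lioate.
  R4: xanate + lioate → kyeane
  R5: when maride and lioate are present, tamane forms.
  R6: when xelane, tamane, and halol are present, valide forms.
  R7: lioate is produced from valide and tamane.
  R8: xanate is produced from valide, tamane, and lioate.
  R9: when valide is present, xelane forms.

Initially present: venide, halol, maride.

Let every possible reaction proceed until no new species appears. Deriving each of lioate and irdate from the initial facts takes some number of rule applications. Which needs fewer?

lioate

lioate: venide, maride, and halol present → lioate forms (R1). [1 rule application]
irdate: venide, maride, and halol present → lioate forms (R1). lioate present → kyeane forms (R2). kyeane and lioate present → irdate forms (R3). [3 rule applications]
lioate needs fewer.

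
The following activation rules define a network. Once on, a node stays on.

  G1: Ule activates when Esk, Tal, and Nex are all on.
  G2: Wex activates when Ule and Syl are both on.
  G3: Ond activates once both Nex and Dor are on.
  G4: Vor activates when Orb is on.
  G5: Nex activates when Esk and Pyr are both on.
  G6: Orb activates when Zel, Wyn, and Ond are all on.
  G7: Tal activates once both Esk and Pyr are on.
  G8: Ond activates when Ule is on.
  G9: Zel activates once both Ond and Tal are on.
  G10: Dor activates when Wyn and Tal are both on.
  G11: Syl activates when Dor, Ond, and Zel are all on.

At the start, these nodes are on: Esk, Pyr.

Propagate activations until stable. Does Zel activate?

Yes

Esk and Pyr are on, so Nex activates (G5).
Esk and Pyr are on, so Tal activates (G7).
Esk, Tal, and Nex are on, so Ule activates (G1).
Ule is on, so Ond activates (G8).
G9: Ond and Tal on → Zel on.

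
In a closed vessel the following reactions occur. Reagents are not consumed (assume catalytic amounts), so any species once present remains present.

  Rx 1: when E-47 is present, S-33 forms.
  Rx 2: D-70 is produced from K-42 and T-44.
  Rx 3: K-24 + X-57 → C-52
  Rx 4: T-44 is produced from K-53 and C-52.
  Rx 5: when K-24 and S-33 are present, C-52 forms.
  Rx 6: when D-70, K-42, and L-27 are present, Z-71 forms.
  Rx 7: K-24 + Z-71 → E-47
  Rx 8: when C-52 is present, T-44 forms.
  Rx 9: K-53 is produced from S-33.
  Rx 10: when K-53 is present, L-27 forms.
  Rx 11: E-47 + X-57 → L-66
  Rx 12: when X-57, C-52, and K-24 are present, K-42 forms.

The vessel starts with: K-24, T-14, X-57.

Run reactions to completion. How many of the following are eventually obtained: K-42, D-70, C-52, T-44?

4

K-24 and X-57 present → C-52 forms (Rx 3).
X-57, C-52, and K-24 present → K-42 forms (Rx 12).
C-52 present → T-44 forms (Rx 8).
K-42 and T-44 present → D-70 forms (Rx 2).
K-42: reached.
D-70: reached.
C-52: reached.
T-44: reached.
All 4 are reached.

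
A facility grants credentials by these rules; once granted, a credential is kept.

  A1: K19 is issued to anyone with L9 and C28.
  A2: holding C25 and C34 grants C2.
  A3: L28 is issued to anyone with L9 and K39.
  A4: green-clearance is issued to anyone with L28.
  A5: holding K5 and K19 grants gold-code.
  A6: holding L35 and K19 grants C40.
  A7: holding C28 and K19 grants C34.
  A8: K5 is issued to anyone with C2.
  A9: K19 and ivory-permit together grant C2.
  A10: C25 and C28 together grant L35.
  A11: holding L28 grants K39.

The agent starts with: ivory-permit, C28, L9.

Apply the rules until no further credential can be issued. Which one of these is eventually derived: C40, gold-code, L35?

Holding L9 and C28 grants K19 (A1).
Holding K19 and ivory-permit grants C2 (A9).
Holding C2 grants K5 (A8).
Holding K5 and K19 grants gold-code (A5).
C40 would need L35 and K19 (A6), but L35 is never granted. L35 would need C25 and C28 (A10), but C25 is never granted.

gold-code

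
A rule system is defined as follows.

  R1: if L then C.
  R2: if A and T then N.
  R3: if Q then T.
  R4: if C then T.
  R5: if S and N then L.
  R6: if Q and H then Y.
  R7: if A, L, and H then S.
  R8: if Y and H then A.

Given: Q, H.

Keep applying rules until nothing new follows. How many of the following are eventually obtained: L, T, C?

From Q, R3 gives T.
L would need S and N (R5), but S is never established.
T: reached.
C would need L (R1), but L is never established.
Reached: T — 1 of the 3.

1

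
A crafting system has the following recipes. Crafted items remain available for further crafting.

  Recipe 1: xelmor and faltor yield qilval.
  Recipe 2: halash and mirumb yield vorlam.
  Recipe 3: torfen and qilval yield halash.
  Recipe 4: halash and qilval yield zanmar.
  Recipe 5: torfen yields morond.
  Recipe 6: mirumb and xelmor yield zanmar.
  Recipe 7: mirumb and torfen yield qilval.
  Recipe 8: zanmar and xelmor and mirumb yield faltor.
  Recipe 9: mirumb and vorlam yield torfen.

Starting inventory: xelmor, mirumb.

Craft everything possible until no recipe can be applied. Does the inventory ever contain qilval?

Using Recipe 6, mirumb and xelmor make zanmar.
zanmar and xelmor and mirumb → faltor (Recipe 8).
Using Recipe 1, xelmor and faltor make qilval.

Yes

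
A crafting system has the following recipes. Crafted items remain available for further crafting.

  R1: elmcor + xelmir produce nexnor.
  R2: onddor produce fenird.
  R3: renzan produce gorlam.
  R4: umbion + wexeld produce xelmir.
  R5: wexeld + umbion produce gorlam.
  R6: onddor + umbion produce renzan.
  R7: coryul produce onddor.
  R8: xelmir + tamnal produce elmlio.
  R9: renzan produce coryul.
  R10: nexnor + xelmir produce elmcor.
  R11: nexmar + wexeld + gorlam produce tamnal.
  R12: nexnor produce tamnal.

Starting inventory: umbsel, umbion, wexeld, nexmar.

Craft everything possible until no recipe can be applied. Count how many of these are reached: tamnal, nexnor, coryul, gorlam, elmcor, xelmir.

wexeld + umbion → gorlam (R5).
Using R4, umbion and wexeld make xelmir.
nexmar + wexeld + gorlam → tamnal (R11).
tamnal: reached.
nexnor would need elmcor and xelmir (R1), but elmcor is never obtained.
coryul would need renzan (R9), but renzan is never obtained.
gorlam: reached.
elmcor would need nexnor and xelmir (R10), but nexnor is never obtained.
xelmir: reached.
Reached: tamnal, gorlam, and xelmir — 3 of the 6.

3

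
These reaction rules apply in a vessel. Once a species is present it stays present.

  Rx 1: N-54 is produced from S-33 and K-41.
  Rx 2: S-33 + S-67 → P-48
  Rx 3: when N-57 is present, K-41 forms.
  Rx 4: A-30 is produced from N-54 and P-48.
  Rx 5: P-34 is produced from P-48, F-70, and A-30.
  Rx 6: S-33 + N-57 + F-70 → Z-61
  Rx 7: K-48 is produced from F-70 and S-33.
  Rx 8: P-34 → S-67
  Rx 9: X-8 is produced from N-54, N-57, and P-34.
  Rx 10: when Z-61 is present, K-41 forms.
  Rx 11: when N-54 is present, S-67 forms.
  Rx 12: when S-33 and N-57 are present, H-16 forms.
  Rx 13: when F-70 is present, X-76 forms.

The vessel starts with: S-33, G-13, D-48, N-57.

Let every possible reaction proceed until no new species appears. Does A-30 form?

N-57 present → K-41 forms (Rx 3).
S-33 and K-41 present → N-54 forms (Rx 1).
N-54 present → S-67 forms (Rx 11).
S-33 and S-67 present → P-48 forms (Rx 2).
N-54 and P-48 present → A-30 forms (Rx 4).

Yes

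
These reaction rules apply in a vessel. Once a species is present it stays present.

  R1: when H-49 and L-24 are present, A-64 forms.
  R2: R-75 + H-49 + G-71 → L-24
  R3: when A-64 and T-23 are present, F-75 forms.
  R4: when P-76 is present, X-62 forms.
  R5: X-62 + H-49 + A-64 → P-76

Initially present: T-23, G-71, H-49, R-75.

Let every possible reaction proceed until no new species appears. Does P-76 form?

P-76 would need X-62, H-49, and A-64 (R5), but X-62 never forms.

No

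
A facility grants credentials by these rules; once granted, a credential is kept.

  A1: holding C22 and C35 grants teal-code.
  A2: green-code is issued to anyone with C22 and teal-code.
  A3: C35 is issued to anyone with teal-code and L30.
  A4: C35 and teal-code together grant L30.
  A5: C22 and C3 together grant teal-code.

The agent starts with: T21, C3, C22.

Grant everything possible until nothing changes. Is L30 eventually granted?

No

L30 would need C35 and teal-code (A4), but C35 is never granted.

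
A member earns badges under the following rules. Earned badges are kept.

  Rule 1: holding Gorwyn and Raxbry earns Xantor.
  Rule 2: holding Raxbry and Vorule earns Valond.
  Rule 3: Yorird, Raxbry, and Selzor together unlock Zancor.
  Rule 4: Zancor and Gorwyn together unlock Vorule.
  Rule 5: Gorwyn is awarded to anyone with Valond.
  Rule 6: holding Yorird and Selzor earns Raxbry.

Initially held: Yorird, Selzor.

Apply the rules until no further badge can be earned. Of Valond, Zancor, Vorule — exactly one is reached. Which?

Zancor

With Yorird and Selzor, Raxbry is earned (Rule 6).
With Yorird, Raxbry, and Selzor, Zancor is earned (Rule 3).
Vorule would need Zancor and Gorwyn (Rule 4), but Gorwyn is never earned. Valond would need Raxbry and Vorule (Rule 2), but Vorule is never earned.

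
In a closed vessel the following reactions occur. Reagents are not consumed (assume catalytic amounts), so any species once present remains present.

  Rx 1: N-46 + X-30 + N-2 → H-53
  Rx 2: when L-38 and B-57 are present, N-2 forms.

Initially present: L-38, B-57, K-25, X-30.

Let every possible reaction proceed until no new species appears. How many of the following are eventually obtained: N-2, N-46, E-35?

L-38 and B-57 present → N-2 forms (Rx 2).
N-2: reached.
No rule produces N-46, and it is not given.
No rule produces E-35, and it is not given.
Reached: N-2 — 1 of the 3.

1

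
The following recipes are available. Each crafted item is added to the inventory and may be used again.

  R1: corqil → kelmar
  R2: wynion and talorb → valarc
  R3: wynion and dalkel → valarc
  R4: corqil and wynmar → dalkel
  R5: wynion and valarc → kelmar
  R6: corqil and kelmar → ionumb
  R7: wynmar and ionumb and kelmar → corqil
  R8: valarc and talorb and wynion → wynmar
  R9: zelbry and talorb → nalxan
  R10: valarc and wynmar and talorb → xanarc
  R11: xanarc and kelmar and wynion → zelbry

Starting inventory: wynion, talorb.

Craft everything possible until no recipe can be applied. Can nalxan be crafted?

Using R2, wynion and talorb make valarc.
Using R8, valarc, talorb, and wynion make wynmar.
Using R5, wynion and valarc make kelmar.
valarc and wynmar and talorb → xanarc (R10).
xanarc and kelmar and wynion → zelbry (R11).
Using R9, zelbry and talorb make nalxan.

Yes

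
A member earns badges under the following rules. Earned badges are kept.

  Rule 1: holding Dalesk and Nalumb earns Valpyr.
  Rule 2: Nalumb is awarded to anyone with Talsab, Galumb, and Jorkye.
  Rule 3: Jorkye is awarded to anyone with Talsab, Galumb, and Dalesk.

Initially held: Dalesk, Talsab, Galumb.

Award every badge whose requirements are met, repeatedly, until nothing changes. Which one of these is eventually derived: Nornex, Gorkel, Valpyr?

Valpyr

With Talsab, Galumb, and Dalesk, Jorkye is earned (Rule 3).
With Talsab, Galumb, and Jorkye, Nalumb is earned (Rule 2).
With Dalesk and Nalumb, Valpyr is earned (Rule 1).
No rule produces Nornex, and it is not given. No rule produces Gorkel, and it is not given.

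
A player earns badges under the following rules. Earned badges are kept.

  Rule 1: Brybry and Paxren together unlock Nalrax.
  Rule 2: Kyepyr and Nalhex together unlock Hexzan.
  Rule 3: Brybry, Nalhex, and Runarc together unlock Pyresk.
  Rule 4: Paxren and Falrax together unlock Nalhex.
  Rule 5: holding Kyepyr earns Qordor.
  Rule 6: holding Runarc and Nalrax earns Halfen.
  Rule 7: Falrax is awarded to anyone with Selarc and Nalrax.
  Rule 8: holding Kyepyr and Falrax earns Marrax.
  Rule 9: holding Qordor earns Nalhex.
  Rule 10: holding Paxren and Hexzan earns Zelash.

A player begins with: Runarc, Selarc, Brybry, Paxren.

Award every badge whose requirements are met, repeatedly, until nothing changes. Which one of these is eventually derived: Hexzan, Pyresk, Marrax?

With Brybry and Paxren, Nalrax is earned (Rule 1).
With Selarc and Nalrax, Falrax is earned (Rule 7).
With Paxren and Falrax, Nalhex is earned (Rule 4).
With Brybry, Nalhex, and Runarc, Pyresk is earned (Rule 3).
Hexzan would need Kyepyr and Nalhex (Rule 2), but Kyepyr is never earned. Marrax would need Kyepyr and Falrax (Rule 8), but Kyepyr is never earned.

Pyresk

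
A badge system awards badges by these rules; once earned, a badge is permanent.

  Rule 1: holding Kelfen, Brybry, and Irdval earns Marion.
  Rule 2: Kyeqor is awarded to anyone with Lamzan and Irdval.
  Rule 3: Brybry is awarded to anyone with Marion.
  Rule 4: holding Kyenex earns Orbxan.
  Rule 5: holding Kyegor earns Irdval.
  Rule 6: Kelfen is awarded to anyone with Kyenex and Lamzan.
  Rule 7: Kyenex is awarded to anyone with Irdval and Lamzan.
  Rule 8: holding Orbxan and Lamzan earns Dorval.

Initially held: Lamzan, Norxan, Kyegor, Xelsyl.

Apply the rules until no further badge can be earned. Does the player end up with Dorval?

Yes

With Kyegor, Irdval is earned (Rule 5).
With Irdval and Lamzan, Kyenex is earned (Rule 7).
With Kyenex, Orbxan is earned (Rule 4).
With Orbxan and Lamzan, Dorval is earned (Rule 8).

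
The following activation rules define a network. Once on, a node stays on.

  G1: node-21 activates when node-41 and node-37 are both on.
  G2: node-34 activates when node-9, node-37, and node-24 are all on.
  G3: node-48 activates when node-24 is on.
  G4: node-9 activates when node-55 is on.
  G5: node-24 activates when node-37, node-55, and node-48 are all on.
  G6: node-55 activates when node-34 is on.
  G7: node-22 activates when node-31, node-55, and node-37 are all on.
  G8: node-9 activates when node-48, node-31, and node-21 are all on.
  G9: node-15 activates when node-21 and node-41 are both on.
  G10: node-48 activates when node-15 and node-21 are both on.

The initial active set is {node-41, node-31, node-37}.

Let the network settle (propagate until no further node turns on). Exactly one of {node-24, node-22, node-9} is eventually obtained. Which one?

node-41 and node-37 are on, so node-21 activates (G1).
G9: node-21 and node-41 on → node-15 on.
node-15 and node-21 are on, so node-48 activates (G10).
G8: node-48, node-31, and node-21 on → node-9 on.
node-24 would need node-37, node-55, and node-48 (G5), but node-55 never turns on. node-22 would need node-31, node-55, and node-37 (G7), but node-55 never turns on.

node-9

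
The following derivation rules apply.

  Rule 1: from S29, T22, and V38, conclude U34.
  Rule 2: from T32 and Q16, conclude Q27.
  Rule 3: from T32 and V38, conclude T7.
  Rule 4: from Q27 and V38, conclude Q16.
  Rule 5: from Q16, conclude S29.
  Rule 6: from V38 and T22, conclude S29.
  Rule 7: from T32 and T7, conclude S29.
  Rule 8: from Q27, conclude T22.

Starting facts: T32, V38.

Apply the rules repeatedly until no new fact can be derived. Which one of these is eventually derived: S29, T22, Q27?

S29

T32 and V38 hold, so T7 follows (Rule 3).
T32 and T7 hold, so S29 follows (Rule 7).
Q27 would need T32 and Q16 (Rule 2), but Q16 is never established. T22 would need Q27 (Rule 8), but Q27 is never established.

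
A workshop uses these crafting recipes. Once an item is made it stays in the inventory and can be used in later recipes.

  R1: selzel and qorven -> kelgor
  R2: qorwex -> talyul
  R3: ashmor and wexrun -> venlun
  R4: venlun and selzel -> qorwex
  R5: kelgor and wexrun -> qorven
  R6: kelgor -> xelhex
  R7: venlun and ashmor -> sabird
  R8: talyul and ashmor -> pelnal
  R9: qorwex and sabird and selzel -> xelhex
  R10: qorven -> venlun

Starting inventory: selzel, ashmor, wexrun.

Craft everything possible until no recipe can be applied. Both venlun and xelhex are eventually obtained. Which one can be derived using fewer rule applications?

venlun: ashmor and wexrun -> venlun (R3). [1 rule application]
xelhex: Using R3, ashmor and wexrun make venlun. Using R7, venlun and ashmor make sabird. Using R4, venlun and selzel make qorwex. Using R9, qorwex, sabird, and selzel make xelhex. [4 rule applications]
venlun needs fewer.

venlun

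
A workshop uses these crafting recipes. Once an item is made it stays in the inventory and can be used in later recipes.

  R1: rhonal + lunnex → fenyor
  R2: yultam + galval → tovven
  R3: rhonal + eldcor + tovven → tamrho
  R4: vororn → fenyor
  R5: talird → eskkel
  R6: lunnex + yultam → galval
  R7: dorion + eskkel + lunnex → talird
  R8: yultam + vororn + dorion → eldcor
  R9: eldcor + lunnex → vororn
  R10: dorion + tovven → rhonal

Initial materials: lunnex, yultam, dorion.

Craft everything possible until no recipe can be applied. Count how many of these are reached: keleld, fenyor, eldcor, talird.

lunnex + yultam → galval (R6).
Using R2, yultam and galval make tovven.
dorion + tovven → rhonal (R10).
rhonal + lunnex → fenyor (R1).
No rule produces keleld, and it is not given.
fenyor: reached.
eldcor would need yultam, vororn, and dorion (R8), but vororn is never obtained.
talird would need dorion, eskkel, and lunnex (R7), but eskkel is never obtained.
Reached: fenyor — 1 of the 4.

1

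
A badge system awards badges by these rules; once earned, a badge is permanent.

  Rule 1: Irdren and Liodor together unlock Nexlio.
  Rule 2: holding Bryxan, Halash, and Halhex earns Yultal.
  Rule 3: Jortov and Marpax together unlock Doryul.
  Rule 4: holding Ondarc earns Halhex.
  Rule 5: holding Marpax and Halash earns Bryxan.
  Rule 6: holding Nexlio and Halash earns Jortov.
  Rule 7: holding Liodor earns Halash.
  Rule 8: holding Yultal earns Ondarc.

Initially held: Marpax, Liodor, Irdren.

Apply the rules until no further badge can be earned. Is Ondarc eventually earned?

No

Ondarc would need Yultal (Rule 8), but Yultal is never earned.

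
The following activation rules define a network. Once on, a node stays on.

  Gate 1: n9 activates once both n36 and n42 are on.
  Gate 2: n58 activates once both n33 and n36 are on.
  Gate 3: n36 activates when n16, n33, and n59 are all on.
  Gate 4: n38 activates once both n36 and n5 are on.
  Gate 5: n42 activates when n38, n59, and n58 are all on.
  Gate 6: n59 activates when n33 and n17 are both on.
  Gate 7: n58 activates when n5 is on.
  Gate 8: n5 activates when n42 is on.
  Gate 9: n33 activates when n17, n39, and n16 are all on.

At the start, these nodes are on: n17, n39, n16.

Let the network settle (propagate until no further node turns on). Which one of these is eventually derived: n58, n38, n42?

n17, n39, and n16 are on, so n33 activates (Gate 9).
Gate 6: n33 and n17 on → n59 on.
Gate 3: n16, n33, and n59 on → n36 on.
n33 and n36 are on, so n58 activates (Gate 2).
n42 would need n38, n59, and n58 (Gate 5), but n38 never turns on. n38 would need n36 and n5 (Gate 4), but n5 never turns on.

n58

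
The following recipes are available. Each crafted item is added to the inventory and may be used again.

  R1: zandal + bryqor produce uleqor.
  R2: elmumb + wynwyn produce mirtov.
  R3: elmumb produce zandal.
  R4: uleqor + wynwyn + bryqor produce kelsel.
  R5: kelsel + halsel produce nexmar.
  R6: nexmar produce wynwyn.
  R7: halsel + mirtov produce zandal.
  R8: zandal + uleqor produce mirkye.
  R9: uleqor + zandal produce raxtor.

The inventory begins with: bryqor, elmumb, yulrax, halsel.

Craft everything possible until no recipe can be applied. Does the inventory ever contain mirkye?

elmumb → zandal (R3).
Using R1, zandal and bryqor make uleqor.
Using R8, zandal and uleqor make mirkye.

Yes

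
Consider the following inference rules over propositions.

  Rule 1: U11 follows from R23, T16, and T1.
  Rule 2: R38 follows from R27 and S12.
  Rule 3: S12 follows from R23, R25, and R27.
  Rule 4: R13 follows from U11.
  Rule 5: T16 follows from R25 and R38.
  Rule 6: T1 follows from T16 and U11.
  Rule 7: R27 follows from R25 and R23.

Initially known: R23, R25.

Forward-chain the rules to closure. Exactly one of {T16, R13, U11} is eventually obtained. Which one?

T16

R25 and R23 hold, so R27 follows (Rule 7).
From R23, R25, and R27, Rule 3 gives S12.
From R27 and S12, Rule 2 gives R38.
R25 and R38 hold, so T16 follows (Rule 5).
U11 would need R23, T16, and T1 (Rule 1), but T1 is never established. R13 would need U11 (Rule 4), but U11 is never established.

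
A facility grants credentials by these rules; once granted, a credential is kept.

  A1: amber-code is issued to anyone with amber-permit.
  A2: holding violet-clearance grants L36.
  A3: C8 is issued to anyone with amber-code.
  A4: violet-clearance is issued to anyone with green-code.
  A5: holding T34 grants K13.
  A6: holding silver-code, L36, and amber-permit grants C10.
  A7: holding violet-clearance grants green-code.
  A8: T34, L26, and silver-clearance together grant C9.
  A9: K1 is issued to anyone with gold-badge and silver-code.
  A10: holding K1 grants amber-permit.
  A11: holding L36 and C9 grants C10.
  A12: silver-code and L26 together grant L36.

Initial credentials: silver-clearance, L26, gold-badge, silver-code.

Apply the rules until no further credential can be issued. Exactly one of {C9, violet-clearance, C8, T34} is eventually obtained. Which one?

Holding gold-badge and silver-code grants K1 (A9).
Holding K1 grants amber-permit (A10).
Holding amber-permit grants amber-code (A1).
Holding amber-code grants C8 (A3).
C9 would need T34, L26, and silver-clearance (A8), but T34 is never granted. No rule produces T34, and it is not given. violet-clearance would need green-code (A4), but green-code is never granted.

C8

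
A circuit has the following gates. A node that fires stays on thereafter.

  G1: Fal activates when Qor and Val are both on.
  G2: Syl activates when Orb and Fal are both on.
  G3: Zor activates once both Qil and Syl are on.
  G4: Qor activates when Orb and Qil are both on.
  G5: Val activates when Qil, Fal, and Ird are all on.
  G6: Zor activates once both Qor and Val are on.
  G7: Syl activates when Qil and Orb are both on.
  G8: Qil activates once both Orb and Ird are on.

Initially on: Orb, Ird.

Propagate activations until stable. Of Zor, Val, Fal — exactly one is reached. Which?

G8: Orb and Ird on → Qil on.
G7: Qil and Orb on → Syl on.
G3: Qil and Syl on → Zor on.
Val would need Qil, Fal, and Ird (G5), but Fal never turns on. Fal would need Qor and Val (G1), but Val never turns on.

Zor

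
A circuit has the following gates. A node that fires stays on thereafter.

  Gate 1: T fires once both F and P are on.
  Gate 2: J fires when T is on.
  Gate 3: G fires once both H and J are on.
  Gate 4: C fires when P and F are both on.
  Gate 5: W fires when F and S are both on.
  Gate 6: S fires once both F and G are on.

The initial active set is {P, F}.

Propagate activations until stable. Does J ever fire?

F and P are on, so T fires (Gate 1).
Gate 2: T on → J on.

Yes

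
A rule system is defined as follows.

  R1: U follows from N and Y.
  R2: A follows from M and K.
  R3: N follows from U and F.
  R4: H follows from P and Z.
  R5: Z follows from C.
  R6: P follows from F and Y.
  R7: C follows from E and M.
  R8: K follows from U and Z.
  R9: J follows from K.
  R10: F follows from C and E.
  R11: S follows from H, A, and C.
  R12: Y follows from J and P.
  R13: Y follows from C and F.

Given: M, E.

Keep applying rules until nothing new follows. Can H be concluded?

Yes

From E and M, R7 gives C.
From C and E, R10 gives F.
From C, R5 gives Z.
From C and F, R13 gives Y.
From F and Y, R6 gives P.
P and Z hold, so H follows (R4).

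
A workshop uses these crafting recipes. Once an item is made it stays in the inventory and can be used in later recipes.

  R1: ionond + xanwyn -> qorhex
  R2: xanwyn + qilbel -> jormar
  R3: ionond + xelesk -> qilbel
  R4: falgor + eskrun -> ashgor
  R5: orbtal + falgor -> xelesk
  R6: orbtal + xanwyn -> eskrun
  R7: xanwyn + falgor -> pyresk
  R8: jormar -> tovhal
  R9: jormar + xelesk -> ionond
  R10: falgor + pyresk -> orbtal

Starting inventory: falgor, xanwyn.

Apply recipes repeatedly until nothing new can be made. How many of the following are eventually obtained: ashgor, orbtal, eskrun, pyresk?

xanwyn + falgor -> pyresk (R7).
falgor + pyresk -> orbtal (R10).
orbtal + xanwyn -> eskrun (R6).
falgor + eskrun -> ashgor (R4).
ashgor: reached.
orbtal: reached.
eskrun: reached.
pyresk: reached.
All 4 are reached.

4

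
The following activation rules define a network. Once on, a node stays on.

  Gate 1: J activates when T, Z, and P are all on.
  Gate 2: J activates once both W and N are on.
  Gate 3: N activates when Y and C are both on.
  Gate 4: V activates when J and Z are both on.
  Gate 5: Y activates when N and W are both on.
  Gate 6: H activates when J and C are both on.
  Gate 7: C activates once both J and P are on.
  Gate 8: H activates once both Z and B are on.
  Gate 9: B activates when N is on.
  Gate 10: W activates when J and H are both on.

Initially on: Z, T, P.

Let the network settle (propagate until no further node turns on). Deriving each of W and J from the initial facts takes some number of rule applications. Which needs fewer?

J

J: T, Z, and P are on, so J activates (Gate 1). [1 rule application]
W: T, Z, and P are on, so J activates (Gate 1). Gate 7: J and P on → C on. Gate 6: J and C on → H on. J and H are on, so W activates (Gate 10). [4 rule applications]
J needs fewer.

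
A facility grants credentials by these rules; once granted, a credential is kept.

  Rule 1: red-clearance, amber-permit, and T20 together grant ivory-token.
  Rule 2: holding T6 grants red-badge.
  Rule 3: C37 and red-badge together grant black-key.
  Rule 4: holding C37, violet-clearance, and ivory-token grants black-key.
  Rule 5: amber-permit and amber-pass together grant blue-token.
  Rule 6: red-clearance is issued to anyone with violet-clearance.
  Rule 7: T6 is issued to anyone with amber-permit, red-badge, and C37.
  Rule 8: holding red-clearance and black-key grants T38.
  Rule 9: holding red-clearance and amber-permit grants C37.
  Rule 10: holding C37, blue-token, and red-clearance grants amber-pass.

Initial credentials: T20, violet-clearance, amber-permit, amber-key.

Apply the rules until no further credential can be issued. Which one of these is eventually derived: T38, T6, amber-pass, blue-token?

Holding violet-clearance grants red-clearance (Rule 6).
Holding red-clearance, amber-permit, and T20 grants ivory-token (Rule 1).
Holding red-clearance and amber-permit grants C37 (Rule 9).
Holding C37, violet-clearance, and ivory-token grants black-key (Rule 4).
Holding red-clearance and black-key grants T38 (Rule 8).
amber-pass would need C37, blue-token, and red-clearance (Rule 10), but blue-token is never granted. T6 would need amber-permit, red-badge, and C37 (Rule 7), but red-badge is never granted. blue-token would need amber-permit and amber-pass (Rule 5), but amber-pass is never granted.

T38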